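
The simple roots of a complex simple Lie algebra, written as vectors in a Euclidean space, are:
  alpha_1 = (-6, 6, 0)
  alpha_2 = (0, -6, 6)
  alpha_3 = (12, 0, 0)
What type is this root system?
Compute the Cartan integers a_ij = 2(alpha_i, alpha_j)/(alpha_j, alpha_j); the resulting 3x3 Cartan matrix is
[[2, -1, -1], [-1, 2, 0], [-2, 0, 2]].
The roots have two lengths (squared-length ratio 2:1); the short ones are alpha_{1,2}. The associated Dynkin diagram is a chain of 3 nodes with a double edge at one end; the terminal node there is the unique long simple root (C_3), so the type is C_3 (the algebra sp(6)).

C_3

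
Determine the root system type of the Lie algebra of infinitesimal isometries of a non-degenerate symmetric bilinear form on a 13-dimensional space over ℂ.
B_6

This is so(13) with 13 odd, which has dimension 13(13-1)/2 = 78 and rank (13-1)/2 = 6. In the classification of classical Lie algebras, the orthogonal algebra so(2n+1) in an odd number of variables has type B_n; here n = 6, so the Dynkin diagram is a chain of 6 nodes with a double edge at one end; the terminal node there is the unique short simple root (B_6). Hence the type is B_6.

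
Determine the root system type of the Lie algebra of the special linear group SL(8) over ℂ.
This is sl(8), which has dimension 8^2 - 1 = 63 and rank 8 - 1 = 7 (a Cartan subalgebra is the diagonal traceless matrices). In the classification of classical Lie algebras, the special linear algebra sl(n+1) has type A_n; here n = 7, so the Dynkin diagram is a chain of 7 nodes with single edges (A_7). Hence the type is A_7.

type A_7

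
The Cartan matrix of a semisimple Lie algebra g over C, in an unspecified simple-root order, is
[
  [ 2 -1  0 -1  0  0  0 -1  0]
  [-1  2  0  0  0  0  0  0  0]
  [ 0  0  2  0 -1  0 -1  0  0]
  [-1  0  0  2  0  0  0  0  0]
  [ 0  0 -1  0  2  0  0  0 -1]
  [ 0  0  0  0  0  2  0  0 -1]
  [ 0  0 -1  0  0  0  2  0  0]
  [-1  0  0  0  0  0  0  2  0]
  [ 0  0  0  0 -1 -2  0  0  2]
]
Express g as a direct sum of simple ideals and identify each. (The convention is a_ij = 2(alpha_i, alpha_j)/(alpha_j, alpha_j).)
The diagram associated to this matrix has two connected components: the simple roots {alpha_3, alpha_5, alpha_6, alpha_7, alpha_9} form a chain of 5 nodes with a double edge at one end; the terminal node there is the unique short simple root (B_5), and {alpha_1, alpha_2, alpha_4, alpha_8} form a chain of 2 nodes with a fork of two nodes at one end (D_4). A semisimple Lie algebra decomposes uniquely as the direct sum of simple ideals, one per connected component of its Dynkin diagram, so g ≅ B_5 ⊕ D_4 (dimension 55 + 28 = 83).

B_5 (so(11)) + D_4 (so(8))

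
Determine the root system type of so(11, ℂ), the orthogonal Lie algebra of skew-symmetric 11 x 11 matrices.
This is so(11) with 11 odd, which has dimension 11(11-1)/2 = 55 and rank (11-1)/2 = 5. In the classification of classical Lie algebras, the orthogonal algebra so(2n+1) in an odd number of variables has type B_n; here n = 5, so the Dynkin diagram is a chain of 5 nodes with a double edge at one end; the terminal node there is the unique short simple root (B_5). Hence the type is B_5.

type B_5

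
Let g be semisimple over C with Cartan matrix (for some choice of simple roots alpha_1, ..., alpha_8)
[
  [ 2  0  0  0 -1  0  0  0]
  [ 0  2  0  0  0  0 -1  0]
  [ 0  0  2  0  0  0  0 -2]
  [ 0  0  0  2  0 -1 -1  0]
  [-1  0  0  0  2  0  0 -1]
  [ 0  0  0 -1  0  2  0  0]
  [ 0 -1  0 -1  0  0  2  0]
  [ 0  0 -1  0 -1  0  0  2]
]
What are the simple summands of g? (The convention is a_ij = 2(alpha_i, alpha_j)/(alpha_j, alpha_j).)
type A_4 ⊕ type C_4

The diagram associated to this matrix has two connected components: the simple roots {alpha_2, alpha_4, alpha_6, alpha_7} form a chain of 4 nodes with single edges (A_4), and {alpha_1, alpha_3, alpha_5, alpha_8} form a chain of 4 nodes with a double edge at one end; the terminal node there is the unique long simple root (C_4). A semisimple Lie algebra decomposes uniquely as the direct sum of simple ideals, one per connected component of its Dynkin diagram, so g ≅ A_4 ⊕ C_4 (dimension 24 + 36 = 60).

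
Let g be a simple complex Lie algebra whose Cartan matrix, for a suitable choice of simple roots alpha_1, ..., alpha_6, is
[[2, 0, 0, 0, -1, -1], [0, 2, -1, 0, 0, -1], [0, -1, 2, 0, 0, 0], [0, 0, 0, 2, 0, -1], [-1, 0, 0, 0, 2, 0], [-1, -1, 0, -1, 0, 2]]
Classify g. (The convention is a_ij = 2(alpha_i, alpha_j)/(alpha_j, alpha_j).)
The matrix has rank 6 with 2's on the diagonal. Reading the off-diagonal entries as Dynkin edges (a single edge where a_ij = a_ji = -1; a double or triple edge where a_ij * a_ji = 2 or 3), the diagram is a chain of 5 nodes with one extra node attached to the third node from one end (E_6). One simple-root ordering that puts it in standard form is (alpha_5, alpha_4, alpha_1, alpha_6, alpha_2, alpha_3). So the algebra is type E_6.

E_6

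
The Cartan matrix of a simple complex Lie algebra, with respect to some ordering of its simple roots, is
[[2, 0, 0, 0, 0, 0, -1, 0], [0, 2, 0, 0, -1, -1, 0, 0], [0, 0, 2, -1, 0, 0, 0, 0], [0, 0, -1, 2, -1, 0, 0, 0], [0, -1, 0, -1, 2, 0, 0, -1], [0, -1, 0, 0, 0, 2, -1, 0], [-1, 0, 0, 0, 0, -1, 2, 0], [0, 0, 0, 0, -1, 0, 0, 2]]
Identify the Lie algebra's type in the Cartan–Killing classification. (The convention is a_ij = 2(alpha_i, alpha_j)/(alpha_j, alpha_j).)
E_8

The matrix has rank 8 with 2's on the diagonal. Reading the off-diagonal entries as Dynkin edges (a single edge where a_ij = a_ji = -1; a double or triple edge where a_ij * a_ji = 2 or 3), the diagram is a chain of 7 nodes with one extra node attached to the third node from one end (E_8). One simple-root ordering that puts it in standard form is (alpha_3, alpha_8, alpha_4, alpha_5, alpha_2, alpha_6, alpha_7, alpha_1). So the algebra is type E_8.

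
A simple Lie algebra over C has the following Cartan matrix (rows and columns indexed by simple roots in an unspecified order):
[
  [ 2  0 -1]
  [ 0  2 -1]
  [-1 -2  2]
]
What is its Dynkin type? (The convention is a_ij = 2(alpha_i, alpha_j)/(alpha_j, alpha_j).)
B3

The matrix has rank 3 with 2's on the diagonal. Reading the off-diagonal entries as Dynkin edges (a single edge where a_ij = a_ji = -1; a double or triple edge where a_ij * a_ji = 2 or 3), the diagram is a chain of 3 nodes with a double edge at one end; the terminal node there is the unique short simple root (B_3). One simple-root ordering that puts it in standard form is (alpha_1, alpha_3, alpha_2). So the algebra is type B_3, i.e. so(7).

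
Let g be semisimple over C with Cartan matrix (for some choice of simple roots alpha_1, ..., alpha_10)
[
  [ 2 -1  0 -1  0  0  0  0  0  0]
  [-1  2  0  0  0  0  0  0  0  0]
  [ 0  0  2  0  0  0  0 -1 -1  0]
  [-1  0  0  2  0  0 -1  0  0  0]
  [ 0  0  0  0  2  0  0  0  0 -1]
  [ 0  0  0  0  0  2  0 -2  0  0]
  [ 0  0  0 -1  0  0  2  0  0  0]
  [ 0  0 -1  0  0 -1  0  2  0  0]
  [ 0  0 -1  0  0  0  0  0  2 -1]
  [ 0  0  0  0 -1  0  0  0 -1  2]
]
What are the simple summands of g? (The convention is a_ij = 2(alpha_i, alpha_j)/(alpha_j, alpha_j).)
A_4 (sl(5)) ⊕ C_6 (sp(12))

The diagram associated to this matrix has two connected components: the simple roots {alpha_1, alpha_2, alpha_4, alpha_7} form a chain of 4 nodes with single edges (A_4), and {alpha_3, alpha_5, alpha_6, alpha_8, alpha_9, alpha_10} form a chain of 6 nodes with a double edge at one end; the terminal node there is the unique long simple root (C_6). A semisimple Lie algebra decomposes uniquely as the direct sum of simple ideals, one per connected component of its Dynkin diagram, so g ≅ A_4 ⊕ C_6 (dimension 24 + 78 = 102).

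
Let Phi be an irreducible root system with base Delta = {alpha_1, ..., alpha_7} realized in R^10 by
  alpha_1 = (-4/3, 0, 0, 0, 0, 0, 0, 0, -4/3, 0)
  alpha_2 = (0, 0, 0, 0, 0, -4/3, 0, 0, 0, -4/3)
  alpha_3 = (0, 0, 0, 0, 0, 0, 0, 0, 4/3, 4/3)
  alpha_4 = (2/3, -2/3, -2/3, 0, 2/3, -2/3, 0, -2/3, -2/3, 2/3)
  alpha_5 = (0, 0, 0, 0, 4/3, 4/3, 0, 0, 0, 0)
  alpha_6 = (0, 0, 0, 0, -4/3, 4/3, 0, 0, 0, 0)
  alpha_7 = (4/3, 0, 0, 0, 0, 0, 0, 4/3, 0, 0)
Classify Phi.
Compute the Cartan integers a_ij = 2(alpha_i, alpha_j)/(alpha_j, alpha_j); the resulting 7x7 Cartan matrix is
[[2, 0, -1, 0, 0, 0, -1], [0, 2, -1, 0, -1, -1, 0], [-1, -1, 2, 0, 0, 0, 0], [0, 0, 0, 2, 0, -1, 0], [0, -1, 0, 0, 2, 0, 0], [0, -1, 0, -1, 0, 2, 0], [-1, 0, 0, 0, 0, 0, 2]].
All simple roots have the same length, so the diagram is simply laced. The associated Dynkin diagram is a chain of 6 nodes with one extra node attached to the third node from one end (E_7), so the type is E_7.

type E_7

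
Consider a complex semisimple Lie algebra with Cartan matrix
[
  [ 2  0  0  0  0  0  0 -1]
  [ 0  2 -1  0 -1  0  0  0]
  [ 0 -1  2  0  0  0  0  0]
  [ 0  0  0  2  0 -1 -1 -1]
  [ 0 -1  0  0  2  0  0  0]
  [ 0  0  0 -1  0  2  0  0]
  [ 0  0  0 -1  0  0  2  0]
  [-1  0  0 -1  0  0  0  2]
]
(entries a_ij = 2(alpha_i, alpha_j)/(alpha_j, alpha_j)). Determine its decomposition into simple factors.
A_3 (sl(4)) + D_5 (so(10))

The diagram associated to this matrix has two connected components: the simple roots {alpha_2, alpha_3, alpha_5} form a chain of 3 nodes with single edges (A_3), and {alpha_1, alpha_4, alpha_6, alpha_7, alpha_8} form a chain of 3 nodes with a fork of two nodes at one end (D_5). A semisimple Lie algebra decomposes uniquely as the direct sum of simple ideals, one per connected component of its Dynkin diagram, so g ≅ A_3 ⊕ D_5 (dimension 15 + 45 = 60).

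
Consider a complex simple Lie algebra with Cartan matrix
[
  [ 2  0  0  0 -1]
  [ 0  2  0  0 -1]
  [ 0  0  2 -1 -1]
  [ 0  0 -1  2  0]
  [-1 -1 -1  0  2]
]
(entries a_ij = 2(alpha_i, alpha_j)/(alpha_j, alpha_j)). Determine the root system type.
The matrix has rank 5 with 2's on the diagonal. Reading the off-diagonal entries as Dynkin edges (a single edge where a_ij = a_ji = -1; a double or triple edge where a_ij * a_ji = 2 or 3), the diagram is a chain of 3 nodes with a fork of two nodes at one end (D_5). One simple-root ordering that puts it in standard form is (alpha_4, alpha_3, alpha_5, alpha_1, alpha_2). So the algebra is type D_5, i.e. so(10).

D_5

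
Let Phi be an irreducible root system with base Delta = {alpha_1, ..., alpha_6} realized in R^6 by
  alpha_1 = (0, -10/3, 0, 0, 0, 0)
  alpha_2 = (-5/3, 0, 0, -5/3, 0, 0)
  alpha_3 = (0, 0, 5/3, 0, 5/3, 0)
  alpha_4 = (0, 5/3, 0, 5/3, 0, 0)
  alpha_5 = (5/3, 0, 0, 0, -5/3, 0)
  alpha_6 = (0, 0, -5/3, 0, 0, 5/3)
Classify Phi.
C_6 (sp(12))

Compute the Cartan integers a_ij = 2(alpha_i, alpha_j)/(alpha_j, alpha_j); the resulting 6x6 Cartan matrix is
[[2, 0, 0, -2, 0, 0], [0, 2, 0, -1, -1, 0], [0, 0, 2, 0, -1, -1], [-1, -1, 0, 2, 0, 0], [0, -1, -1, 0, 2, 0], [0, 0, -1, 0, 0, 2]].
The roots have two lengths (squared-length ratio 2:1); the short ones are alpha_{2,3,4,5,6}. The associated Dynkin diagram is a chain of 6 nodes with a double edge at one end; the terminal node there is the unique long simple root (C_6), so the type is C_6 (the algebra sp(12)).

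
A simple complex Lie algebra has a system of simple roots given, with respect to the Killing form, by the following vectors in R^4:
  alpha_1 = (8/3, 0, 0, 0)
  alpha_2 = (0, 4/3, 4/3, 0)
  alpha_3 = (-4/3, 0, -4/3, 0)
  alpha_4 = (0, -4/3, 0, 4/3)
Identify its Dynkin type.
type C_4

Compute the Cartan integers a_ij = 2(alpha_i, alpha_j)/(alpha_j, alpha_j); the resulting 4x4 Cartan matrix is
[[2, 0, -2, 0], [0, 2, -1, -1], [-1, -1, 2, 0], [0, -1, 0, 2]].
The roots have two lengths (squared-length ratio 2:1); the short ones are alpha_{2,3,4}. The associated Dynkin diagram is a chain of 4 nodes with a double edge at one end; the terminal node there is the unique long simple root (C_4), so the type is C_4 (the algebra sp(8)).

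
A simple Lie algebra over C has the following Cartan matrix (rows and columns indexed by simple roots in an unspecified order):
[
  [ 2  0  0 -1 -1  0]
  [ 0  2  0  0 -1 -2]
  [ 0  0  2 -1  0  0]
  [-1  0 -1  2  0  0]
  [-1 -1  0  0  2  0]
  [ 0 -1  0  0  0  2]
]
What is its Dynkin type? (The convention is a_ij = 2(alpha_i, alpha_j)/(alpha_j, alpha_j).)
The matrix has rank 6 with 2's on the diagonal. Reading the off-diagonal entries as Dynkin edges (a single edge where a_ij = a_ji = -1; a double or triple edge where a_ij * a_ji = 2 or 3), the diagram is a chain of 6 nodes with a double edge at one end; the terminal node there is the unique short simple root (B_6). One simple-root ordering that puts it in standard form is (alpha_3, alpha_4, alpha_1, alpha_5, alpha_2, alpha_6). So the algebra is type B_6, i.e. so(13).

type B_6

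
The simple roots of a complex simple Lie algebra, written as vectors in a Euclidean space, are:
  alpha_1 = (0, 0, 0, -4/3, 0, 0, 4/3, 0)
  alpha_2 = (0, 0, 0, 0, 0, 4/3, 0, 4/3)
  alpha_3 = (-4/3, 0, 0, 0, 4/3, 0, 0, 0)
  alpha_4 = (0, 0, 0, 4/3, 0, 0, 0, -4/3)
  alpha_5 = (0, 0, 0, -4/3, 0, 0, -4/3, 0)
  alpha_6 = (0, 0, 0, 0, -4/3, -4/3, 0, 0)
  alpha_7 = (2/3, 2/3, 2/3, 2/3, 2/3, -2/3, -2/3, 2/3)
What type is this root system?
E_7

Compute the Cartan integers a_ij = 2(alpha_i, alpha_j)/(alpha_j, alpha_j); the resulting 7x7 Cartan matrix is
[[2, 0, 0, -1, 0, 0, -1], [0, 2, 0, -1, 0, -1, 0], [0, 0, 2, 0, 0, -1, 0], [-1, -1, 0, 2, -1, 0, 0], [0, 0, 0, -1, 2, 0, 0], [0, -1, -1, 0, 0, 2, 0], [-1, 0, 0, 0, 0, 0, 2]].
All simple roots have the same length, so the diagram is simply laced. The associated Dynkin diagram is a chain of 6 nodes with one extra node attached to the third node from one end (E_7), so the type is E_7.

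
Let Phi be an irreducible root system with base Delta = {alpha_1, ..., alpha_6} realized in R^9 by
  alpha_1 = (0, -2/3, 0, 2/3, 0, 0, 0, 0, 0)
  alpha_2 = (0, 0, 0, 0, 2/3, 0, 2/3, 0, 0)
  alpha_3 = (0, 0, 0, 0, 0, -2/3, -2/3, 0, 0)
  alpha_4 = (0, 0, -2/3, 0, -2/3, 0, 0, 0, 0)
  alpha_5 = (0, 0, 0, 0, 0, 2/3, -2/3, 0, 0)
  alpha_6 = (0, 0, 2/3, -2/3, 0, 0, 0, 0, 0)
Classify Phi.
D6

Compute the Cartan integers a_ij = 2(alpha_i, alpha_j)/(alpha_j, alpha_j); the resulting 6x6 Cartan matrix is
[[2, 0, 0, 0, 0, -1], [0, 2, -1, -1, -1, 0], [0, -1, 2, 0, 0, 0], [0, -1, 0, 2, 0, -1], [0, -1, 0, 0, 2, 0], [-1, 0, 0, -1, 0, 2]].
All simple roots have the same length, so the diagram is simply laced. The associated Dynkin diagram is a chain of 4 nodes with a fork of two nodes at one end (D_6), so the type is D_6 (the algebra so(12)).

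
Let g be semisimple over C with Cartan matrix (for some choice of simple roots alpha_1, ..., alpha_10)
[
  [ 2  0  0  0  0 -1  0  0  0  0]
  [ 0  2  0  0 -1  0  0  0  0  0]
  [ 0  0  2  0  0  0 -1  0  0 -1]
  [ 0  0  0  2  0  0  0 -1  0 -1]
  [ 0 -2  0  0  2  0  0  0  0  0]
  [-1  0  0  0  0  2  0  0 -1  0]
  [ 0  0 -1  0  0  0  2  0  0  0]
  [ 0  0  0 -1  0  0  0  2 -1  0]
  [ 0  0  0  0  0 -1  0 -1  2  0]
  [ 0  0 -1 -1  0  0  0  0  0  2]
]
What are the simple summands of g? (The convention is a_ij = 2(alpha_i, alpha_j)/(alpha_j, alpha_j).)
The diagram associated to this matrix has two connected components: the simple roots {alpha_1, alpha_3, alpha_4, alpha_6, alpha_7, alpha_8, alpha_9, alpha_10} form a chain of 8 nodes with single edges (A_8), and {alpha_2, alpha_5} form a chain of 2 nodes with a double edge at one end; the terminal node there is the unique short simple root (B_2). A semisimple Lie algebra decomposes uniquely as the direct sum of simple ideals, one per connected component of its Dynkin diagram, so g ≅ A_8 ⊕ B_2 (dimension 80 + 10 = 90).

A_8 + B_2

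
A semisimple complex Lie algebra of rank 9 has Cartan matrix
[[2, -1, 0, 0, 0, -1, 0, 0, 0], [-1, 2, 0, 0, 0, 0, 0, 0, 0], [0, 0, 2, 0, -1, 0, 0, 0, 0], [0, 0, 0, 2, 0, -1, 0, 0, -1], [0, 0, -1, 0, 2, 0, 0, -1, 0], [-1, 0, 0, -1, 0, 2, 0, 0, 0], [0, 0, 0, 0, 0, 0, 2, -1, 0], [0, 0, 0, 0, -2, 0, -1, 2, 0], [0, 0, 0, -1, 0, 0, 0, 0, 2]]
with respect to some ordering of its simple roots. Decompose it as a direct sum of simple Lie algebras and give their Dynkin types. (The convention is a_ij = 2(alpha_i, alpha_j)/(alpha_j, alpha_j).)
type A_5 ⊕ type F_4

The diagram associated to this matrix has two connected components: the simple roots {alpha_1, alpha_2, alpha_4, alpha_6, alpha_9} form a chain of 5 nodes with single edges (A_5), and {alpha_3, alpha_5, alpha_7, alpha_8} form a chain of 4 nodes with a double edge between the middle two (F_4). A semisimple Lie algebra decomposes uniquely as the direct sum of simple ideals, one per connected component of its Dynkin diagram, so g ≅ A_5 ⊕ F_4 (dimension 35 + 52 = 87).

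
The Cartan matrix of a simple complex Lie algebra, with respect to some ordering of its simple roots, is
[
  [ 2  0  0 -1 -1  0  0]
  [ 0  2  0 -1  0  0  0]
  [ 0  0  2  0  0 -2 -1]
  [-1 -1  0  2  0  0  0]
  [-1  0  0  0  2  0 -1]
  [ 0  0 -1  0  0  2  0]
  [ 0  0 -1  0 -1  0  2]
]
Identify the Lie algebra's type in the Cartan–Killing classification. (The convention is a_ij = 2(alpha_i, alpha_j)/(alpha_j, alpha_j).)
type B_7

The matrix has rank 7 with 2's on the diagonal. Reading the off-diagonal entries as Dynkin edges (a single edge where a_ij = a_ji = -1; a double or triple edge where a_ij * a_ji = 2 or 3), the diagram is a chain of 7 nodes with a double edge at one end; the terminal node there is the unique short simple root (B_7). One simple-root ordering that puts it in standard form is (alpha_2, alpha_4, alpha_1, alpha_5, alpha_7, alpha_3, alpha_6). So the algebra is type B_7, i.e. so(15).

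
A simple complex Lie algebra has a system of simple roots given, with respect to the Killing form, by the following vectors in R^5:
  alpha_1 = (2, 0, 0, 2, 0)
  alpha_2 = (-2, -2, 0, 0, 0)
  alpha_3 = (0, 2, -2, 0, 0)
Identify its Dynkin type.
Compute the Cartan integers a_ij = 2(alpha_i, alpha_j)/(alpha_j, alpha_j); the resulting 3x3 Cartan matrix is
[[2, -1, 0], [-1, 2, -1], [0, -1, 2]].
All simple roots have the same length, so the diagram is simply laced. The associated Dynkin diagram is a chain of 3 nodes with single edges (A_3), so the type is A_3 (the algebra sl(4)).

A_3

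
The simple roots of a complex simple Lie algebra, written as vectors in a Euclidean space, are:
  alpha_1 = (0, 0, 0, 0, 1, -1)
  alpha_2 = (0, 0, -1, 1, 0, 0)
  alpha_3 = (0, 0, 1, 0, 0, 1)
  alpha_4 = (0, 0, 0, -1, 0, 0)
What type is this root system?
B4

Compute the Cartan integers a_ij = 2(alpha_i, alpha_j)/(alpha_j, alpha_j); the resulting 4x4 Cartan matrix is
[[2, 0, -1, 0], [0, 2, -1, -2], [-1, -1, 2, 0], [0, -1, 0, 2]].
The roots have two lengths (squared-length ratio 2:1); the short ones are alpha_{4}. The associated Dynkin diagram is a chain of 4 nodes with a double edge at one end; the terminal node there is the unique short simple root (B_4), so the type is B_4 (the algebra so(9)).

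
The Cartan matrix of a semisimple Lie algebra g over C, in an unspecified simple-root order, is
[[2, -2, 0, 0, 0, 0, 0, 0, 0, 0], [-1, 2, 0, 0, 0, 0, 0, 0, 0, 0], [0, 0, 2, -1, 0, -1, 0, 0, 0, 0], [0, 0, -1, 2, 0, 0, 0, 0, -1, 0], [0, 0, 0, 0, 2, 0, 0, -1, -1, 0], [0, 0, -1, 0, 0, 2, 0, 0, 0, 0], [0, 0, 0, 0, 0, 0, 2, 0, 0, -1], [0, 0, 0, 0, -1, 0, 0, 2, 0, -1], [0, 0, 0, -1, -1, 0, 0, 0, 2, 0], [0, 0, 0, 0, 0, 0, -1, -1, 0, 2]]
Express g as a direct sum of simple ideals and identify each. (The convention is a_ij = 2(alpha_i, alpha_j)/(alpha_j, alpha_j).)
type A_8 ⊕ type B_2

The diagram associated to this matrix has two connected components: the simple roots {alpha_3, alpha_4, alpha_5, alpha_6, alpha_7, alpha_8, alpha_9, alpha_10} form a chain of 8 nodes with single edges (A_8), and {alpha_1, alpha_2} form a chain of 2 nodes with a double edge at one end; the terminal node there is the unique short simple root (B_2). A semisimple Lie algebra decomposes uniquely as the direct sum of simple ideals, one per connected component of its Dynkin diagram, so g ≅ A_8 ⊕ B_2 (dimension 80 + 10 = 90).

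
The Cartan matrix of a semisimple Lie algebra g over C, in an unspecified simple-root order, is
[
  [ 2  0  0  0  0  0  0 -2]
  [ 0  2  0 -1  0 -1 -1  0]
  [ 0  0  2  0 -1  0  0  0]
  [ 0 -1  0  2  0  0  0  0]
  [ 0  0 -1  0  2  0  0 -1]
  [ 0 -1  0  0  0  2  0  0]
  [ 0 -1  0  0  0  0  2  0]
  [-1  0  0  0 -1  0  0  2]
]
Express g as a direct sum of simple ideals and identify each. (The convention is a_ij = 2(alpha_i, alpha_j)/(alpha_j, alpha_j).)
The diagram associated to this matrix has two connected components: the simple roots {alpha_1, alpha_3, alpha_5, alpha_8} form a chain of 4 nodes with a double edge at one end; the terminal node there is the unique long simple root (C_4), and {alpha_2, alpha_4, alpha_6, alpha_7} form a chain of 2 nodes with a fork of two nodes at one end (D_4). A semisimple Lie algebra decomposes uniquely as the direct sum of simple ideals, one per connected component of its Dynkin diagram, so g ≅ C_4 ⊕ D_4 (dimension 36 + 28 = 64).

C_4 (sp(8)) ⊕ D_4 (so(8))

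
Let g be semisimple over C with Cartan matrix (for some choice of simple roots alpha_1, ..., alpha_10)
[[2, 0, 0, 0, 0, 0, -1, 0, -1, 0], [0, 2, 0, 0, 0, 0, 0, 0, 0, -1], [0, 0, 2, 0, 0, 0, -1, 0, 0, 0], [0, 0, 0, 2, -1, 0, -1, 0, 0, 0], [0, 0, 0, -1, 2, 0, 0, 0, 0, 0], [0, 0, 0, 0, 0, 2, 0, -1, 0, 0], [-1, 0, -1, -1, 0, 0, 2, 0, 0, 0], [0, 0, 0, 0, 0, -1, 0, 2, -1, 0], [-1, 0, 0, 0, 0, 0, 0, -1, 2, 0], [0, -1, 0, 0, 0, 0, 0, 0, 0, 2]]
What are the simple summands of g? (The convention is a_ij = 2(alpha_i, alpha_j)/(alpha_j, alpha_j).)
The diagram associated to this matrix has two connected components: the simple roots {alpha_2, alpha_10} form a chain of 2 nodes with single edges (A_2), and {alpha_1, alpha_3, alpha_4, alpha_5, alpha_6, alpha_7, alpha_8, alpha_9} form a chain of 7 nodes with one extra node attached to the third node from one end (E_8). A semisimple Lie algebra decomposes uniquely as the direct sum of simple ideals, one per connected component of its Dynkin diagram, so g ≅ A_2 ⊕ E_8 (dimension 8 + 248 = 256).

A_2 + E_8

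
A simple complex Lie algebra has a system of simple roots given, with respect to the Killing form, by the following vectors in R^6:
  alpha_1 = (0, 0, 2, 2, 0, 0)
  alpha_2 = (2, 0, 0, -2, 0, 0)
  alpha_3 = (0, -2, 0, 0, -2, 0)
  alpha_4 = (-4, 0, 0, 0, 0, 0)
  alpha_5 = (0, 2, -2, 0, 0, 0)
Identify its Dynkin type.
C_5 (sp(10))

Compute the Cartan integers a_ij = 2(alpha_i, alpha_j)/(alpha_j, alpha_j); the resulting 5x5 Cartan matrix is
[[2, -1, 0, 0, -1], [-1, 2, 0, -1, 0], [0, 0, 2, 0, -1], [0, -2, 0, 2, 0], [-1, 0, -1, 0, 2]].
The roots have two lengths (squared-length ratio 2:1); the short ones are alpha_{1,2,3,5}. The associated Dynkin diagram is a chain of 5 nodes with a double edge at one end; the terminal node there is the unique long simple root (C_5), so the type is C_5 (the algebra sp(10)).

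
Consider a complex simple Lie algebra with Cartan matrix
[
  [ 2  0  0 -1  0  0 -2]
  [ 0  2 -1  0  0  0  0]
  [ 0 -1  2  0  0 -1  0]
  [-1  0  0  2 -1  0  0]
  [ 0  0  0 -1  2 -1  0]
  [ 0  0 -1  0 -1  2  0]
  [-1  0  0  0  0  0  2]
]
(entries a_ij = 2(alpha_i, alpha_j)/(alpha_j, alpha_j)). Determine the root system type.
type B_7

The matrix has rank 7 with 2's on the diagonal. Reading the off-diagonal entries as Dynkin edges (a single edge where a_ij = a_ji = -1; a double or triple edge where a_ij * a_ji = 2 or 3), the diagram is a chain of 7 nodes with a double edge at one end; the terminal node there is the unique short simple root (B_7). One simple-root ordering that puts it in standard form is (alpha_2, alpha_3, alpha_6, alpha_5, alpha_4, alpha_1, alpha_7). So the algebra is type B_7, i.e. so(15).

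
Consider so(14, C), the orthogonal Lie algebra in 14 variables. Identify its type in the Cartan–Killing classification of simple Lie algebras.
type D_7

This is so(14) with 14 even, which has dimension 14(14-1)/2 = 91 and rank 14/2 = 7. In the classification of classical Lie algebras, the orthogonal algebra so(2n) in an even number of variables has type D_n; here n = 7, so the Dynkin diagram is a chain of 5 nodes with a fork of two nodes at one end (D_7). Hence the type is D_7.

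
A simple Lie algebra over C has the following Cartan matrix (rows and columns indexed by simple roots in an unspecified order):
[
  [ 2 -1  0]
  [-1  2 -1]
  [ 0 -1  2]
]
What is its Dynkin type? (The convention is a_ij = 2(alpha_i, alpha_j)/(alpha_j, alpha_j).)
type A_3

The matrix has rank 3 with 2's on the diagonal. Reading the off-diagonal entries as Dynkin edges (a single edge where a_ij = a_ji = -1; a double or triple edge where a_ij * a_ji = 2 or 3), the diagram is a chain of 3 nodes with single edges (A_3). One simple-root ordering that puts it in standard form is (alpha_3, alpha_2, alpha_1). So the algebra is type A_3, i.e. sl(4).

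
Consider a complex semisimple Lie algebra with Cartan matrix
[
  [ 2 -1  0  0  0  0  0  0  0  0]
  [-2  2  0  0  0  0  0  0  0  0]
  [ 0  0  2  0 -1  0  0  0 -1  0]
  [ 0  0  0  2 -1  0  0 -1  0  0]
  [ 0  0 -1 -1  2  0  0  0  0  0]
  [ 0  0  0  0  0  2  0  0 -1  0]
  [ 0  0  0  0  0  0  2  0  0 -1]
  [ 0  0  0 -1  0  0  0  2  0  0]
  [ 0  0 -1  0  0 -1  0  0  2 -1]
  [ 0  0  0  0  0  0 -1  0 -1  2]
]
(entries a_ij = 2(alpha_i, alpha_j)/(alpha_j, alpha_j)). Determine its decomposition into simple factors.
B_2 ⊕ E_8

The diagram associated to this matrix has two connected components: the simple roots {alpha_1, alpha_2} form a chain of 2 nodes with a double edge at one end; the terminal node there is the unique short simple root (B_2), and {alpha_3, alpha_4, alpha_5, alpha_6, alpha_7, alpha_8, alpha_9, alpha_10} form a chain of 7 nodes with one extra node attached to the third node from one end (E_8). A semisimple Lie algebra decomposes uniquely as the direct sum of simple ideals, one per connected component of its Dynkin diagram, so g ≅ B_2 ⊕ E_8 (dimension 10 + 248 = 258).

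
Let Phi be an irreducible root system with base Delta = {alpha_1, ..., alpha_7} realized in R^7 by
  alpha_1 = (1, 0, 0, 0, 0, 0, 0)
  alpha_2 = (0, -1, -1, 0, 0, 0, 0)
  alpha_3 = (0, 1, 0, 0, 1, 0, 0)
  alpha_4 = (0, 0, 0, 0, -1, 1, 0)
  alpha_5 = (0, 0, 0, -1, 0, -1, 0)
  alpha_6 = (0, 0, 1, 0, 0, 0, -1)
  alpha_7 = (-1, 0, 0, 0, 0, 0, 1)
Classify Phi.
type B_7

Compute the Cartan integers a_ij = 2(alpha_i, alpha_j)/(alpha_j, alpha_j); the resulting 7x7 Cartan matrix is
[[2, 0, 0, 0, 0, 0, -1], [0, 2, -1, 0, 0, -1, 0], [0, -1, 2, -1, 0, 0, 0], [0, 0, -1, 2, -1, 0, 0], [0, 0, 0, -1, 2, 0, 0], [0, -1, 0, 0, 0, 2, -1], [-2, 0, 0, 0, 0, -1, 2]].
The roots have two lengths (squared-length ratio 2:1); the short ones are alpha_{1}. The associated Dynkin diagram is a chain of 7 nodes with a double edge at one end; the terminal node there is the unique short simple root (B_7), so the type is B_7 (the algebra so(15)).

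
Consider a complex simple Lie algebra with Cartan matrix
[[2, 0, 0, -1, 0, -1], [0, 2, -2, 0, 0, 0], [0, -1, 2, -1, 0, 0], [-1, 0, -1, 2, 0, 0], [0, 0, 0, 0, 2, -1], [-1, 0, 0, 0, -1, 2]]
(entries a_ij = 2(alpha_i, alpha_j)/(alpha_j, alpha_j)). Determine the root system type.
C_6 (sp(12))

The matrix has rank 6 with 2's on the diagonal. Reading the off-diagonal entries as Dynkin edges (a single edge where a_ij = a_ji = -1; a double or triple edge where a_ij * a_ji = 2 or 3), the diagram is a chain of 6 nodes with a double edge at one end; the terminal node there is the unique long simple root (C_6). One simple-root ordering that puts it in standard form is (alpha_5, alpha_6, alpha_1, alpha_4, alpha_3, alpha_2). So the algebra is type C_6, i.e. sp(12).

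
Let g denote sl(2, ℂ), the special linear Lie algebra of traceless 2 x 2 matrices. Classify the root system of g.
This is sl(2), which has dimension 2^2 - 1 = 3 and rank 2 - 1 = 1 (a Cartan subalgebra is the diagonal traceless matrices). In the classification of classical Lie algebras, the special linear algebra sl(n+1) has type A_n; here n = 1, so the Dynkin diagram is a chain of 1 nodes with single edges (A_1). Hence the type is A_1.

A_1 (sl(2))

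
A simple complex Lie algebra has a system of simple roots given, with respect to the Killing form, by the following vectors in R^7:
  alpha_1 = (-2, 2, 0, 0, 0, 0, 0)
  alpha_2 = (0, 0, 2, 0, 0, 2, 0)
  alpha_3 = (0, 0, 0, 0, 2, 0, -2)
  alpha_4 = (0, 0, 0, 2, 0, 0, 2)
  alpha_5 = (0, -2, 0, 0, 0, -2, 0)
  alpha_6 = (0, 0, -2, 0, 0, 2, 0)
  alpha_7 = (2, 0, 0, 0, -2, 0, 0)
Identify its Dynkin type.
D7

Compute the Cartan integers a_ij = 2(alpha_i, alpha_j)/(alpha_j, alpha_j); the resulting 7x7 Cartan matrix is
[[2, 0, 0, 0, -1, 0, -1], [0, 2, 0, 0, -1, 0, 0], [0, 0, 2, -1, 0, 0, -1], [0, 0, -1, 2, 0, 0, 0], [-1, -1, 0, 0, 2, -1, 0], [0, 0, 0, 0, -1, 2, 0], [-1, 0, -1, 0, 0, 0, 2]].
All simple roots have the same length, so the diagram is simply laced. The associated Dynkin diagram is a chain of 5 nodes with a fork of two nodes at one end (D_7), so the type is D_7 (the algebra so(14)).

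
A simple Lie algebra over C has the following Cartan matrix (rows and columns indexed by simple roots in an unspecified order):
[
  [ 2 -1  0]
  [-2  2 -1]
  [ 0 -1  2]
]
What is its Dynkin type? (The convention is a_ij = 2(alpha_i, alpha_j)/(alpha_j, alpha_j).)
The matrix has rank 3 with 2's on the diagonal. Reading the off-diagonal entries as Dynkin edges (a single edge where a_ij = a_ji = -1; a double or triple edge where a_ij * a_ji = 2 or 3), the diagram is a chain of 3 nodes with a double edge at one end; the terminal node there is the unique short simple root (B_3). One simple-root ordering that puts it in standard form is (alpha_3, alpha_2, alpha_1). So the algebra is type B_3, i.e. so(7).

B_3 (so(7))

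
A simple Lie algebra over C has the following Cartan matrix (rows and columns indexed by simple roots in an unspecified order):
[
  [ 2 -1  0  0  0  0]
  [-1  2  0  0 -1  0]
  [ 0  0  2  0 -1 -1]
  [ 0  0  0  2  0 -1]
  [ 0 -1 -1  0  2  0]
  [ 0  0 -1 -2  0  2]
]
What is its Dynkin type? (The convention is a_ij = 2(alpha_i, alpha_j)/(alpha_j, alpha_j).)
The matrix has rank 6 with 2's on the diagonal. Reading the off-diagonal entries as Dynkin edges (a single edge where a_ij = a_ji = -1; a double or triple edge where a_ij * a_ji = 2 or 3), the diagram is a chain of 6 nodes with a double edge at one end; the terminal node there is the unique short simple root (B_6). One simple-root ordering that puts it in standard form is (alpha_1, alpha_2, alpha_5, alpha_3, alpha_6, alpha_4). So the algebra is type B_6, i.e. so(13).

B6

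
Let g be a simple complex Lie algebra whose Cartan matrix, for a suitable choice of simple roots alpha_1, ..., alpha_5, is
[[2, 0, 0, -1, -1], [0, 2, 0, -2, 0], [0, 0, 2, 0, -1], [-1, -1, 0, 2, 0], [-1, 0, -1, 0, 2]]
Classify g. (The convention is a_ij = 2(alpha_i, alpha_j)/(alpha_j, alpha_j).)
The matrix has rank 5 with 2's on the diagonal. Reading the off-diagonal entries as Dynkin edges (a single edge where a_ij = a_ji = -1; a double or triple edge where a_ij * a_ji = 2 or 3), the diagram is a chain of 5 nodes with a double edge at one end; the terminal node there is the unique long simple root (C_5). One simple-root ordering that puts it in standard form is (alpha_3, alpha_5, alpha_1, alpha_4, alpha_2). So the algebra is type C_5, i.e. sp(10).

C_5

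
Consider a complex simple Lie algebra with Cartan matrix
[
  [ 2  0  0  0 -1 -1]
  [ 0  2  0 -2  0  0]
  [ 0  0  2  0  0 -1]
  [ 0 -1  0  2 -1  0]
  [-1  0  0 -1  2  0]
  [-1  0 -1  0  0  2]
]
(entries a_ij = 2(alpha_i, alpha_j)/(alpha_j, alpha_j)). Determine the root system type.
The matrix has rank 6 with 2's on the diagonal. Reading the off-diagonal entries as Dynkin edges (a single edge where a_ij = a_ji = -1; a double or triple edge where a_ij * a_ji = 2 or 3), the diagram is a chain of 6 nodes with a double edge at one end; the terminal node there is the unique long simple root (C_6). One simple-root ordering that puts it in standard form is (alpha_3, alpha_6, alpha_1, alpha_5, alpha_4, alpha_2). So the algebra is type C_6, i.e. sp(12).

C6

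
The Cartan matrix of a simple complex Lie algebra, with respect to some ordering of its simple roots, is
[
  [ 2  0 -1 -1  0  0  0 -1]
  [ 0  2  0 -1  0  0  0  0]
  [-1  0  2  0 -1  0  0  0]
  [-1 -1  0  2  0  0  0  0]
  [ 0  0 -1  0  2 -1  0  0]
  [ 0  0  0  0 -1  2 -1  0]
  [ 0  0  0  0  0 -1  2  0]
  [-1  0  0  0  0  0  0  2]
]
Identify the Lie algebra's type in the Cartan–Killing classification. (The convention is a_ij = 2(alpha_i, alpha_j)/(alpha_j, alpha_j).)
The matrix has rank 8 with 2's on the diagonal. Reading the off-diagonal entries as Dynkin edges (a single edge where a_ij = a_ji = -1; a double or triple edge where a_ij * a_ji = 2 or 3), the diagram is a chain of 7 nodes with one extra node attached to the third node from one end (E_8). One simple-root ordering that puts it in standard form is (alpha_2, alpha_8, alpha_4, alpha_1, alpha_3, alpha_5, alpha_6, alpha_7). So the algebra is type E_8.

E8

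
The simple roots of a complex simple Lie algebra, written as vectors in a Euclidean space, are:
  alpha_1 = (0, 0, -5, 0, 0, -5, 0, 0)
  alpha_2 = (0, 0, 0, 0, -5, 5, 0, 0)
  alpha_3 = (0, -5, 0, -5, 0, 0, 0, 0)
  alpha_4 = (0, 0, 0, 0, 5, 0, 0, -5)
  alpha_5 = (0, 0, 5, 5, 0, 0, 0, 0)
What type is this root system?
Compute the Cartan integers a_ij = 2(alpha_i, alpha_j)/(alpha_j, alpha_j); the resulting 5x5 Cartan matrix is
[[2, -1, 0, 0, -1], [-1, 2, 0, -1, 0], [0, 0, 2, 0, -1], [0, -1, 0, 2, 0], [-1, 0, -1, 0, 2]].
All simple roots have the same length, so the diagram is simply laced. The associated Dynkin diagram is a chain of 5 nodes with single edges (A_5), so the type is A_5 (the algebra sl(6)).

A5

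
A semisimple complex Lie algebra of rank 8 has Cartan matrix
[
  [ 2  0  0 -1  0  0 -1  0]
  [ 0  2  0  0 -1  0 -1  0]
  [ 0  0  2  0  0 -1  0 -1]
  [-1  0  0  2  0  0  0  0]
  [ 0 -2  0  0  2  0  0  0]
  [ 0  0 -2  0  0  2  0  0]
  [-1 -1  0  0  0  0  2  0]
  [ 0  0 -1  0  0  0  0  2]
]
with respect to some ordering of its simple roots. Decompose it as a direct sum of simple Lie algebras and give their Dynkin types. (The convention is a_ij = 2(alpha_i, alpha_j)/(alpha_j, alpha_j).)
C_3 (sp(6)) ⊕ C_5 (sp(10))

The diagram associated to this matrix has two connected components: the simple roots {alpha_3, alpha_6, alpha_8} form a chain of 3 nodes with a double edge at one end; the terminal node there is the unique long simple root (C_3), and {alpha_1, alpha_2, alpha_4, alpha_5, alpha_7} form a chain of 5 nodes with a double edge at one end; the terminal node there is the unique long simple root (C_5). A semisimple Lie algebra decomposes uniquely as the direct sum of simple ideals, one per connected component of its Dynkin diagram, so g ≅ C_3 ⊕ C_5 (dimension 21 + 55 = 76).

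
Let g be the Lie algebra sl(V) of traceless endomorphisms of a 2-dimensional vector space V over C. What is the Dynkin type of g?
type A_1

This is sl(2), which has dimension 2^2 - 1 = 3 and rank 2 - 1 = 1 (a Cartan subalgebra is the diagonal traceless matrices). In the classification of classical Lie algebras, the special linear algebra sl(n+1) has type A_n; here n = 1, so the Dynkin diagram is a chain of 1 nodes with single edges (A_1). Hence the type is A_1.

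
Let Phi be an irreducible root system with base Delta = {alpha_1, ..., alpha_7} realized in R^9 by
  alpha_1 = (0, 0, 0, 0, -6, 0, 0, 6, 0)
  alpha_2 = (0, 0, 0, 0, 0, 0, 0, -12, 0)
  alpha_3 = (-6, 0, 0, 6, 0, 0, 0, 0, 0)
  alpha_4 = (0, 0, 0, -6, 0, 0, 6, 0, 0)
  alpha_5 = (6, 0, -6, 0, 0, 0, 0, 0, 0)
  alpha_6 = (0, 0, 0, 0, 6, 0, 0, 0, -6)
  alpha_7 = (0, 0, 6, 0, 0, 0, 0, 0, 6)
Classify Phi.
Compute the Cartan integers a_ij = 2(alpha_i, alpha_j)/(alpha_j, alpha_j); the resulting 7x7 Cartan matrix is
[[2, -1, 0, 0, 0, -1, 0], [-2, 2, 0, 0, 0, 0, 0], [0, 0, 2, -1, -1, 0, 0], [0, 0, -1, 2, 0, 0, 0], [0, 0, -1, 0, 2, 0, -1], [-1, 0, 0, 0, 0, 2, -1], [0, 0, 0, 0, -1, -1, 2]].
The roots have two lengths (squared-length ratio 2:1); the short ones are alpha_{1,3,4,5,6,7}. The associated Dynkin diagram is a chain of 7 nodes with a double edge at one end; the terminal node there is the unique long simple root (C_7), so the type is C_7 (the algebra sp(14)).

C_7 (sp(14))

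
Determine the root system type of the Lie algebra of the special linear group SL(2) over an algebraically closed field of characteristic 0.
This is sl(2), which has dimension 2^2 - 1 = 3 and rank 2 - 1 = 1 (a Cartan subalgebra is the diagonal traceless matrices). In the classification of classical Lie algebras, the special linear algebra sl(n+1) has type A_n; here n = 1, so the Dynkin diagram is a chain of 1 nodes with single edges (A_1). Hence the type is A_1.

A_1 (sl(2))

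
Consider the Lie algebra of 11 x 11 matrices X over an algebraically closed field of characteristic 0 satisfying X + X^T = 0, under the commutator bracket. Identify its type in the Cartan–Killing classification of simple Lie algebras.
This is so(11) with 11 odd, which has dimension 11(11-1)/2 = 55 and rank (11-1)/2 = 5. In the classification of classical Lie algebras, the orthogonal algebra so(2n+1) in an odd number of variables has type B_n; here n = 5, so the Dynkin diagram is a chain of 5 nodes with a double edge at one end; the terminal node there is the unique short simple root (B_5). Hence the type is B_5.

B_5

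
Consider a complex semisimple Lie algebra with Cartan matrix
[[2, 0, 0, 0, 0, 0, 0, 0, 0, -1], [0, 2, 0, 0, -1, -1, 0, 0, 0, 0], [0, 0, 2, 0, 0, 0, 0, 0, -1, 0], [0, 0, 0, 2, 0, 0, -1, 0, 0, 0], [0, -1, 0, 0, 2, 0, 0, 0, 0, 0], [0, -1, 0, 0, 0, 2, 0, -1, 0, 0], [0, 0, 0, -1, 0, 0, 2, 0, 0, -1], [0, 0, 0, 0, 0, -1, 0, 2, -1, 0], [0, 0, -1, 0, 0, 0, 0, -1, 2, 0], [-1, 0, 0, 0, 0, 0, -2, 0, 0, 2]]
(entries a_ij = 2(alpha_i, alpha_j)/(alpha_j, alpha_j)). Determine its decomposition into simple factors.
The diagram associated to this matrix has two connected components: the simple roots {alpha_2, alpha_3, alpha_5, alpha_6, alpha_8, alpha_9} form a chain of 6 nodes with single edges (A_6), and {alpha_1, alpha_4, alpha_7, alpha_10} form a chain of 4 nodes with a double edge between the middle two (F_4). A semisimple Lie algebra decomposes uniquely as the direct sum of simple ideals, one per connected component of its Dynkin diagram, so g ≅ A_6 ⊕ F_4 (dimension 48 + 52 = 100).

A6 ⊕ F4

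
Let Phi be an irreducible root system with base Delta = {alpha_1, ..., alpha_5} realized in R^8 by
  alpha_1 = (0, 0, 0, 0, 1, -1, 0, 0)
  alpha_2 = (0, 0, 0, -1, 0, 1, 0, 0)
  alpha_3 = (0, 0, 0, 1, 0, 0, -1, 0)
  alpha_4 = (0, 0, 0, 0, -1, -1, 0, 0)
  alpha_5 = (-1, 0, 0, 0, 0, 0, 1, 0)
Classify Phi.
D_5

Compute the Cartan integers a_ij = 2(alpha_i, alpha_j)/(alpha_j, alpha_j); the resulting 5x5 Cartan matrix is
[[2, -1, 0, 0, 0], [-1, 2, -1, -1, 0], [0, -1, 2, 0, -1], [0, -1, 0, 2, 0], [0, 0, -1, 0, 2]].
All simple roots have the same length, so the diagram is simply laced. The associated Dynkin diagram is a chain of 3 nodes with a fork of two nodes at one end (D_5), so the type is D_5 (the algebra so(10)).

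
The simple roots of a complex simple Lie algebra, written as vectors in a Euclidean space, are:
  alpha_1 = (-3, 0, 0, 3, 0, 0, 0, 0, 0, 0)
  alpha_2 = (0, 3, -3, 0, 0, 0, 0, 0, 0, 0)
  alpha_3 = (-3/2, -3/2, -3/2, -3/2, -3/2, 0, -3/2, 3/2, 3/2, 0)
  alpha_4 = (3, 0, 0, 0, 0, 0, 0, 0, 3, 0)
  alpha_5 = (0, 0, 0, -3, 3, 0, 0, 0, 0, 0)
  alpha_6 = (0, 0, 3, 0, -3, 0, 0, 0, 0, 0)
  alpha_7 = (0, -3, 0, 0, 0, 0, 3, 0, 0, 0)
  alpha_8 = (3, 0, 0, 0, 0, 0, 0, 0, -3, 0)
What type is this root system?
E_8

Compute the Cartan integers a_ij = 2(alpha_i, alpha_j)/(alpha_j, alpha_j); the resulting 8x8 Cartan matrix is
[[2, 0, 0, -1, -1, 0, 0, -1], [0, 2, 0, 0, 0, -1, -1, 0], [0, 0, 2, 0, 0, 0, 0, -1], [-1, 0, 0, 2, 0, 0, 0, 0], [-1, 0, 0, 0, 2, -1, 0, 0], [0, -1, 0, 0, -1, 2, 0, 0], [0, -1, 0, 0, 0, 0, 2, 0], [-1, 0, -1, 0, 0, 0, 0, 2]].
All simple roots have the same length, so the diagram is simply laced. The associated Dynkin diagram is a chain of 7 nodes with one extra node attached to the third node from one end (E_8), so the type is E_8.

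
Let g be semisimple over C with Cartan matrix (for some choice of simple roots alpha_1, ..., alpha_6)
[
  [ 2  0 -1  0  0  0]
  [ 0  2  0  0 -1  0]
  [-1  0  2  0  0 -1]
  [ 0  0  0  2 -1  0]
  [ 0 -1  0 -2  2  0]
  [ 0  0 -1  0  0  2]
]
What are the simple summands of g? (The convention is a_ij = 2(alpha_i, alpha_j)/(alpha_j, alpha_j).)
The diagram associated to this matrix has two connected components: the simple roots {alpha_1, alpha_3, alpha_6} form a chain of 3 nodes with single edges (A_3), and {alpha_2, alpha_4, alpha_5} form a chain of 3 nodes with a double edge at one end; the terminal node there is the unique short simple root (B_3). A semisimple Lie algebra decomposes uniquely as the direct sum of simple ideals, one per connected component of its Dynkin diagram, so g ≅ A_3 ⊕ B_3 (dimension 15 + 21 = 36).

type A_3 + type B_3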